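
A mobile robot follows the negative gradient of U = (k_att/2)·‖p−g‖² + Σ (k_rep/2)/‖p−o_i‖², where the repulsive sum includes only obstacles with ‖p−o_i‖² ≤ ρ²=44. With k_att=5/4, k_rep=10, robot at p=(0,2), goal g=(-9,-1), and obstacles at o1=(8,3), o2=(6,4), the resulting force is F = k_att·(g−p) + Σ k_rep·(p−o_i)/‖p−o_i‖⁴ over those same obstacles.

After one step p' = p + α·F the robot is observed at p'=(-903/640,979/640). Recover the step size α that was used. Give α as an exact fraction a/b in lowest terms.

α = 1/8

F_att = 5/4·(g−p) = 5/4·(-9,-3) = (-11.2500,-3.7500)
o1: d²=65 > ρ²=44 → inactive
o2: d²=40 ≤ ρ²=44; F_rep = 10·(-6,-2)/40² = (-0.0375,-0.0125)
F = F_att + ΣF_rep = (-11.2875,-3.7625)
Δp = p'−p = (-1.4109,-0.4703); α = Δx/Fx = (-903/640) / (-903/80) = 1/8
check: Δy/Fy = (-301/640) / (-301/80) = 1/8 ✓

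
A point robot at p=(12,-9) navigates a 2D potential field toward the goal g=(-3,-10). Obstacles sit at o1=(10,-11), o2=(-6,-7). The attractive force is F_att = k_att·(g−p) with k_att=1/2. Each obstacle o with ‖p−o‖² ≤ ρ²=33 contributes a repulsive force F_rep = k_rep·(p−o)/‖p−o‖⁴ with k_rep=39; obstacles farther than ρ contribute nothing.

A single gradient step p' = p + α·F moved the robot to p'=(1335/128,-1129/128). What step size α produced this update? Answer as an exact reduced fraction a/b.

F_att = 1/2·(g−p) = 1/2·(-15,-1) = (-7.5000,-0.5000)
o1: d²=8 ≤ ρ²=33; F_rep = 39·(2,2)/8² = (1.2188,1.2188)
o2: d²=328 > ρ²=33 → inactive
F = F_att + ΣF_rep = (-6.2812,0.7188)
Δp = p'−p = (-1.5703,0.1797); α = Δx/Fx = (-201/128) / (-201/32) = 1/4
check: Δy/Fy = (23/128) / (23/32) = 1/4 ✓

α = 1/4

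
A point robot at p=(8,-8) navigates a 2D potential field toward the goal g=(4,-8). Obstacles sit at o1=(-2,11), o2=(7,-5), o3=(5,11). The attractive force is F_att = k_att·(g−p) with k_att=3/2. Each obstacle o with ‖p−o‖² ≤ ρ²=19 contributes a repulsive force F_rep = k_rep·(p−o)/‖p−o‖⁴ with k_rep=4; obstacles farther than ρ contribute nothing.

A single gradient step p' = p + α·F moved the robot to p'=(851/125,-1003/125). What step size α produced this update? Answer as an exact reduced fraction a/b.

F_att = 3/2·(g−p) = 3/2·(-4,0) = (-6.0000,0.0000)
o1: d²=461 > ρ²=19 → inactive
o2: d²=10 ≤ ρ²=19; F_rep = 4·(1,-3)/10² = (0.0400,-0.1200)
o3: d²=370 > ρ²=19 → inactive
F = F_att + ΣF_rep = (-5.9600,-0.1200)
Δp = p'−p = (-1.1920,-0.0240); α = Δx/Fx = (-149/125) / (-149/25) = 1/5
check: Δy/Fy = (-3/125) / (-3/25) = 1/5 ✓

α = 1/5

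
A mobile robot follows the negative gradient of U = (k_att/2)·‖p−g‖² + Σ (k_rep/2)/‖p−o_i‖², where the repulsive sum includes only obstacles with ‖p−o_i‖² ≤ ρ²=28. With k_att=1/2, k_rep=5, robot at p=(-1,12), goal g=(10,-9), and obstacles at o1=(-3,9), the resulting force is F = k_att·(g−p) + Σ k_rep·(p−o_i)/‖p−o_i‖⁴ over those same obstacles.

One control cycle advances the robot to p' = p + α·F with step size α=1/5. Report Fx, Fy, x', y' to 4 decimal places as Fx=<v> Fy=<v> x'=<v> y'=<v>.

F_att = 1/2·(g−p) = 1/2·(11,-21) = (5.5000,-10.5000)
o1: d²=13 ≤ ρ²=28; F_rep = 5·(2,3)/13² = (0.0592,0.0888)
F = F_att + ΣF_rep = (5.5592,-10.4112)
p' = p + 1/5·F = (0.1118,9.9178)

Fx=5.5592 Fy=-10.4112 x'=0.1118 y'=9.9178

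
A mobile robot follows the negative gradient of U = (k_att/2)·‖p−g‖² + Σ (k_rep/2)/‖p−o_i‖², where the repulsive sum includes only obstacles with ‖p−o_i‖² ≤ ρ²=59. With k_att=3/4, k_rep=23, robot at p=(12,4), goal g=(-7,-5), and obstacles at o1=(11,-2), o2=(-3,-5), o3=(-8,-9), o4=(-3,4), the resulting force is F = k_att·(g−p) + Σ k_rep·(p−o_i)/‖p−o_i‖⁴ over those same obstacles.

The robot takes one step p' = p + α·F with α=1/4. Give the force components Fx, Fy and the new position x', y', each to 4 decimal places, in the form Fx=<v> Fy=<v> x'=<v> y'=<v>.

F_att = 3/4·(g−p) = 3/4·(-19,-9) = (-14.2500,-6.7500)
o1: d²=37 ≤ ρ²=59; F_rep = 23·(1,6)/37² = (0.0168,0.1008)
o2: d²=306 > ρ²=59 → inactive
o3: d²=569 > ρ²=59 → inactive
o4: d²=225 > ρ²=59 → inactive
F = F_att + ΣF_rep = (-14.2332,-6.6492)
p' = p + 1/4·F = (8.4417,2.3377)

Fx=-14.2332 Fy=-6.6492 x'=8.4417 y'=2.3377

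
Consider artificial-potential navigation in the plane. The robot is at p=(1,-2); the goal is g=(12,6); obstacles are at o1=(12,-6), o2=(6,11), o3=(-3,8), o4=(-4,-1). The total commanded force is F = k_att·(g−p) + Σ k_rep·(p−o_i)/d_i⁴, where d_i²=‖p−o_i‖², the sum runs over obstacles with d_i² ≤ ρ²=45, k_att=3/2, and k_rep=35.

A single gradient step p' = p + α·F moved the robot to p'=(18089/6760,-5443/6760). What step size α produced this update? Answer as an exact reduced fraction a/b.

F_att = 3/2·(g−p) = 3/2·(11,8) = (16.5000,12.0000)
o1: d²=137 > ρ²=45 → inactive
o2: d²=194 > ρ²=45 → inactive
o3: d²=116 > ρ²=45 → inactive
o4: d²=26 ≤ ρ²=45; F_rep = 35·(5,-1)/26² = (0.2589,-0.0518)
F = F_att + ΣF_rep = (16.7589,11.9482)
Δp = p'−p = (1.6759,1.1948); α = Δx/Fx = (11329/6760) / (11329/676) = 1/10
check: Δy/Fy = (8077/6760) / (8077/676) = 1/10 ✓

α = 1/10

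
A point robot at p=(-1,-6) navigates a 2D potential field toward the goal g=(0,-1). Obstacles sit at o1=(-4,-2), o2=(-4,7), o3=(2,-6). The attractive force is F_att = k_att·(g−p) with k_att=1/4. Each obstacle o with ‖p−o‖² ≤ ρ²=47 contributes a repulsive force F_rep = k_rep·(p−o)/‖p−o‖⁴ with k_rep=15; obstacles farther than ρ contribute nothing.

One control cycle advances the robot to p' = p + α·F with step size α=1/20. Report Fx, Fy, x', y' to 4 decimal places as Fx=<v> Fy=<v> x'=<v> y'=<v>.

Fx=-0.2336 Fy=1.1540 x'=-1.0117 y'=-5.9423

F_att = 1/4·(g−p) = 1/4·(1,5) = (0.2500,1.2500)
o1: d²=25 ≤ ρ²=47; F_rep = 15·(3,-4)/25² = (0.0720,-0.0960)
o2: d²=178 > ρ²=47 → inactive
o3: d²=9 ≤ ρ²=47; F_rep = 15·(-3,0)/9² = (-0.5556,0.0000)
F = F_att + ΣF_rep = (-0.2336,1.1540)
p' = p + 1/20·F = (-1.0117,-5.9423)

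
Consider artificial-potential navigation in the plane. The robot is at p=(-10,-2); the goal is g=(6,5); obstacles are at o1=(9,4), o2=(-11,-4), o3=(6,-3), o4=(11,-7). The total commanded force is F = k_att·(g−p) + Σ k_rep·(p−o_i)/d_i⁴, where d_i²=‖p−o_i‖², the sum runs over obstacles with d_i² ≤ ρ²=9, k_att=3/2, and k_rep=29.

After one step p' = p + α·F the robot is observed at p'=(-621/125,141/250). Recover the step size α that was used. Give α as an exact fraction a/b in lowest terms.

F_att = 3/2·(g−p) = 3/2·(16,7) = (24.0000,10.5000)
o1: d²=397 > ρ²=9 → inactive
o2: d²=5 ≤ ρ²=9; F_rep = 29·(1,2)/5² = (1.1600,2.3200)
o3: d²=257 > ρ²=9 → inactive
o4: d²=466 > ρ²=9 → inactive
F = F_att + ΣF_rep = (25.1600,12.8200)
Δp = p'−p = (5.0320,2.5640); α = Δx/Fx = (629/125) / (629/25) = 1/5
check: Δy/Fy = (641/250) / (641/50) = 1/5 ✓

α = 1/5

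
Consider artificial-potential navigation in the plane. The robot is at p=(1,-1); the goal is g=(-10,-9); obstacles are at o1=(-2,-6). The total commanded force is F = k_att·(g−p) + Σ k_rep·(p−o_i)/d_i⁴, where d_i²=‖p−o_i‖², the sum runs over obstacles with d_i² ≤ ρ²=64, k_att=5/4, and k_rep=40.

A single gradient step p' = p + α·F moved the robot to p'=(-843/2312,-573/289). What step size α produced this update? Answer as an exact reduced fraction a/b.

α = 1/10

F_att = 5/4·(g−p) = 5/4·(-11,-8) = (-13.7500,-10.0000)
o1: d²=34 ≤ ρ²=64; F_rep = 40·(3,5)/34² = (0.1038,0.1730)
F = F_att + ΣF_rep = (-13.6462,-9.8270)
Δp = p'−p = (-1.3646,-0.9827); α = Δx/Fx = (-3155/2312) / (-15775/1156) = 1/10
check: Δy/Fy = (-284/289) / (-2840/289) = 1/10 ✓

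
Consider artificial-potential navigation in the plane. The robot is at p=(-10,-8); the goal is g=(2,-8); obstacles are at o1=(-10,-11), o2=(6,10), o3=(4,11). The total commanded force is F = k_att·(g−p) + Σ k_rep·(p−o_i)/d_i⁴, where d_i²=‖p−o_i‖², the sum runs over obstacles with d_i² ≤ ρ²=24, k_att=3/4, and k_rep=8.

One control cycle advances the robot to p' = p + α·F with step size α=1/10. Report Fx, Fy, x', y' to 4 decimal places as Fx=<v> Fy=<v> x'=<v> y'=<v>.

Fx=9.0000 Fy=0.2963 x'=-9.1000 y'=-7.9704

F_att = 3/4·(g−p) = 3/4·(12,0) = (9.0000,0.0000)
o1: d²=9 ≤ ρ²=24; F_rep = 8·(0,3)/9² = (0.0000,0.2963)
o2: d²=580 > ρ²=24 → inactive
o3: d²=557 > ρ²=24 → inactive
F = F_att + ΣF_rep = (9.0000,0.2963)
p' = p + 1/10·F = (-9.1000,-7.9704)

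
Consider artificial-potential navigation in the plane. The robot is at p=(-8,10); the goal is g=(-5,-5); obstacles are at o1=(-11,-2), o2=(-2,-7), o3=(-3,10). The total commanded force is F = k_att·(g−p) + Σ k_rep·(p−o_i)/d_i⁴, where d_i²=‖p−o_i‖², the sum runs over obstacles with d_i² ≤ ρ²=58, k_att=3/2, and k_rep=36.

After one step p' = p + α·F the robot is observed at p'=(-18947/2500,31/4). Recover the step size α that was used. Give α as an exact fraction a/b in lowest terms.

F_att = 3/2·(g−p) = 3/2·(3,-15) = (4.5000,-22.5000)
o1: d²=153 > ρ²=58 → inactive
o2: d²=325 > ρ²=58 → inactive
o3: d²=25 ≤ ρ²=58; F_rep = 36·(-5,0)/25² = (-0.2880,0.0000)
F = F_att + ΣF_rep = (4.2120,-22.5000)
Δp = p'−p = (0.4212,-2.2500); α = Δx/Fx = (1053/2500) / (1053/250) = 1/10
check: Δy/Fy = (-9/4) / (-45/2) = 1/10 ✓

α = 1/10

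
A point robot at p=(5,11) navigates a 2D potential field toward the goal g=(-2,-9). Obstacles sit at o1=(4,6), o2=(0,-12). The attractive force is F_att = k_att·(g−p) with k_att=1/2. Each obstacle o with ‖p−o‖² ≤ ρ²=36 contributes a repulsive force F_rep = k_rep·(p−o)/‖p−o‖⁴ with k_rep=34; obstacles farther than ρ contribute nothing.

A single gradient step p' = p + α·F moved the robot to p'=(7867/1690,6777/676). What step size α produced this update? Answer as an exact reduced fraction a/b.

F_att = 1/2·(g−p) = 1/2·(-7,-20) = (-3.5000,-10.0000)
o1: d²=26 ≤ ρ²=36; F_rep = 34·(1,5)/26² = (0.0503,0.2515)
o2: d²=554 > ρ²=36 → inactive
F = F_att + ΣF_rep = (-3.4497,-9.7485)
Δp = p'−p = (-0.3450,-0.9749); α = Δx/Fx = (-583/1690) / (-583/169) = 1/10
check: Δy/Fy = (-659/676) / (-3295/338) = 1/10 ✓

α = 1/10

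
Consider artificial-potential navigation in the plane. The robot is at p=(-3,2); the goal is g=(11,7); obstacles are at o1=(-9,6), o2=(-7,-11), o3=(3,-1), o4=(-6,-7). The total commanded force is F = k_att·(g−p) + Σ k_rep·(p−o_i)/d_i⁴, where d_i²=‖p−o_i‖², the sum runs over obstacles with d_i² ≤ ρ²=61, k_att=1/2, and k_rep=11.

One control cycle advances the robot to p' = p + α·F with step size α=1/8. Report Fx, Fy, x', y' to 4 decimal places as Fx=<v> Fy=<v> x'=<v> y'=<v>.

F_att = 1/2·(g−p) = 1/2·(14,5) = (7.0000,2.5000)
o1: d²=52 ≤ ρ²=61; F_rep = 11·(6,-4)/52² = (0.0244,-0.0163)
o2: d²=185 > ρ²=61 → inactive
o3: d²=45 ≤ ρ²=61; F_rep = 11·(-6,3)/45² = (-0.0326,0.0163)
o4: d²=90 > ρ²=61 → inactive
F = F_att + ΣF_rep = (6.9918,2.5000)
p' = p + 1/8·F = (-2.1260,2.3125)

Fx=6.9918 Fy=2.5000 x'=-2.1260 y'=2.3125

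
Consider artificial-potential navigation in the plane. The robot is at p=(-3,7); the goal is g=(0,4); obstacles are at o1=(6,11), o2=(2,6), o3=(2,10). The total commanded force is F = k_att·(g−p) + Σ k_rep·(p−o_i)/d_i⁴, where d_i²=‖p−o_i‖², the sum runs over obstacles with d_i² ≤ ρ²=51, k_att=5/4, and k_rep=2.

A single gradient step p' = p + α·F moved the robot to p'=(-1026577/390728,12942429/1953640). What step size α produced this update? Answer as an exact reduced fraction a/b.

α = 1/10

F_att = 5/4·(g−p) = 5/4·(3,-3) = (3.7500,-3.7500)
o1: d²=97 > ρ²=51 → inactive
o2: d²=26 ≤ ρ²=51; F_rep = 2·(-5,1)/26² = (-0.0148,0.0030)
o3: d²=34 ≤ ρ²=51; F_rep = 2·(-5,-3)/34² = (-0.0087,-0.0052)
F = F_att + ΣF_rep = (3.7266,-3.7522)
Δp = p'−p = (0.3727,-0.3752); α = Δx/Fx = (145607/390728) / (728035/195364) = 1/10
check: Δy/Fy = (-733051/1953640) / (-733051/195364) = 1/10 ✓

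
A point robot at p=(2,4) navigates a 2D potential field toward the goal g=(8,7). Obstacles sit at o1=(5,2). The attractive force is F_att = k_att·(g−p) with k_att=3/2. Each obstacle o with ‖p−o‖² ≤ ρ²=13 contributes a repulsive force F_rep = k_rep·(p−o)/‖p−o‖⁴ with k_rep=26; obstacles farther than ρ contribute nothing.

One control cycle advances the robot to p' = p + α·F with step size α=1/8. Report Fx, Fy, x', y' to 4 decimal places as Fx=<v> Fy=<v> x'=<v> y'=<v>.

F_att = 3/2·(g−p) = 3/2·(6,3) = (9.0000,4.5000)
o1: d²=13 ≤ ρ²=13; F_rep = 26·(-3,2)/13² = (-0.4615,0.3077)
F = F_att + ΣF_rep = (8.5385,4.8077)
p' = p + 1/8·F = (3.0673,4.6010)

Fx=8.5385 Fy=4.8077 x'=3.0673 y'=4.6010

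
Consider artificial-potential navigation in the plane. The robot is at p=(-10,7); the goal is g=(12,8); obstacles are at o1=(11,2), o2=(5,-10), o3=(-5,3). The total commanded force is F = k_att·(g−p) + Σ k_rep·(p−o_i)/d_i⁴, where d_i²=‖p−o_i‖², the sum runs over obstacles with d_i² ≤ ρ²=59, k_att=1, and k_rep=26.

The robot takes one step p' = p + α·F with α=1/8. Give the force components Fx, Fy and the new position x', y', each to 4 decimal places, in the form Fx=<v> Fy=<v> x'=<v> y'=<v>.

F_att = 1·(g−p) = 1·(22,1) = (22.0000,1.0000)
o1: d²=466 > ρ²=59 → inactive
o2: d²=514 > ρ²=59 → inactive
o3: d²=41 ≤ ρ²=59; F_rep = 26·(-5,4)/41² = (-0.0773,0.0619)
F = F_att + ΣF_rep = (21.9227,1.0619)
p' = p + 1/8·F = (-7.2597,7.1327)

Fx=21.9227 Fy=1.0619 x'=-7.2597 y'=7.1327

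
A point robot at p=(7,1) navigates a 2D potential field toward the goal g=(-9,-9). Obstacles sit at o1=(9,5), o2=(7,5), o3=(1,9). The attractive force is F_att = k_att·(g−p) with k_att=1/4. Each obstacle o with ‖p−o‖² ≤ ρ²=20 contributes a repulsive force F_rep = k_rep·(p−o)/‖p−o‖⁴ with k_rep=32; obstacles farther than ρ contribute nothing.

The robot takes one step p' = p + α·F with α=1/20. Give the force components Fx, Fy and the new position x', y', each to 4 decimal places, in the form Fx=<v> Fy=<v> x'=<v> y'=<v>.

F_att = 1/4·(g−p) = 1/4·(-16,-10) = (-4.0000,-2.5000)
o1: d²=20 ≤ ρ²=20; F_rep = 32·(-2,-4)/20² = (-0.1600,-0.3200)
o2: d²=16 ≤ ρ²=20; F_rep = 32·(0,-4)/16² = (0.0000,-0.5000)
o3: d²=100 > ρ²=20 → inactive
F = F_att + ΣF_rep = (-4.1600,-3.3200)
p' = p + 1/20·F = (6.7920,0.8340)

Fx=-4.1600 Fy=-3.3200 x'=6.7920 y'=0.8340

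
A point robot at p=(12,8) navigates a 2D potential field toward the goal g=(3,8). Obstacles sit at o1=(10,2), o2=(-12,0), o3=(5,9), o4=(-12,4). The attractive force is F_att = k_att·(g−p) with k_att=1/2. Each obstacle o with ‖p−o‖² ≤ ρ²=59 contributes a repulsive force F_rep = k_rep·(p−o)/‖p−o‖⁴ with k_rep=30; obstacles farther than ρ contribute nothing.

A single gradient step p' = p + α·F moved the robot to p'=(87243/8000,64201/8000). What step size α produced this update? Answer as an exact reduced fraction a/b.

α = 1/4

F_att = 1/2·(g−p) = 1/2·(-9,0) = (-4.5000,0.0000)
o1: d²=40 ≤ ρ²=59; F_rep = 30·(2,6)/40² = (0.0375,0.1125)
o2: d²=640 > ρ²=59 → inactive
o3: d²=50 ≤ ρ²=59; F_rep = 30·(7,-1)/50² = (0.0840,-0.0120)
o4: d²=592 > ρ²=59 → inactive
F = F_att + ΣF_rep = (-4.3785,0.1005)
Δp = p'−p = (-1.0946,0.0251); α = Δx/Fx = (-8757/8000) / (-8757/2000) = 1/4
check: Δy/Fy = (201/8000) / (201/2000) = 1/4 ✓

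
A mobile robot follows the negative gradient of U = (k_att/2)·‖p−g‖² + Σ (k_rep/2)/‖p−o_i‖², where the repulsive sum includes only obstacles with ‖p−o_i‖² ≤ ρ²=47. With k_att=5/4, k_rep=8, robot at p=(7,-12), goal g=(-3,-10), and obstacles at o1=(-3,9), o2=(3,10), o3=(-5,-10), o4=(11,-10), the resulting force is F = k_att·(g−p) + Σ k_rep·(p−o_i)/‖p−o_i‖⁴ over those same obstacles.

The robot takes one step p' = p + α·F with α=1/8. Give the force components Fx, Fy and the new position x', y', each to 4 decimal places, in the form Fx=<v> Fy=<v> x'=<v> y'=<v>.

F_att = 5/4·(g−p) = 5/4·(-10,2) = (-12.5000,2.5000)
o1: d²=541 > ρ²=47 → inactive
o2: d²=500 > ρ²=47 → inactive
o3: d²=148 > ρ²=47 → inactive
o4: d²=20 ≤ ρ²=47; F_rep = 8·(-4,-2)/20² = (-0.0800,-0.0400)
F = F_att + ΣF_rep = (-12.5800,2.4600)
p' = p + 1/8·F = (5.4275,-11.6925)

Fx=-12.5800 Fy=2.4600 x'=5.4275 y'=-11.6925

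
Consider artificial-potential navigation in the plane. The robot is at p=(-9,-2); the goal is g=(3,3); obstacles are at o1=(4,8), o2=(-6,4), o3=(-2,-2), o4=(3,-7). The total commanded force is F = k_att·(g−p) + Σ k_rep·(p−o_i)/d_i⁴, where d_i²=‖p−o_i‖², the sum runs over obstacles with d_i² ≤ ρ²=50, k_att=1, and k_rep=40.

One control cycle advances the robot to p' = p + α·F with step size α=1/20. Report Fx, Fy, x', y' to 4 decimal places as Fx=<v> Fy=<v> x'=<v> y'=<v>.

F_att = 1·(g−p) = 1·(12,5) = (12.0000,5.0000)
o1: d²=269 > ρ²=50 → inactive
o2: d²=45 ≤ ρ²=50; F_rep = 40·(-3,-6)/45² = (-0.0593,-0.1185)
o3: d²=49 ≤ ρ²=50; F_rep = 40·(-7,0)/49² = (-0.1166,0.0000)
o4: d²=169 > ρ²=50 → inactive
F = F_att + ΣF_rep = (11.8241,4.8815)
p' = p + 1/20·F = (-8.4088,-1.7559)

Fx=11.8241 Fy=4.8815 x'=-8.4088 y'=-1.7559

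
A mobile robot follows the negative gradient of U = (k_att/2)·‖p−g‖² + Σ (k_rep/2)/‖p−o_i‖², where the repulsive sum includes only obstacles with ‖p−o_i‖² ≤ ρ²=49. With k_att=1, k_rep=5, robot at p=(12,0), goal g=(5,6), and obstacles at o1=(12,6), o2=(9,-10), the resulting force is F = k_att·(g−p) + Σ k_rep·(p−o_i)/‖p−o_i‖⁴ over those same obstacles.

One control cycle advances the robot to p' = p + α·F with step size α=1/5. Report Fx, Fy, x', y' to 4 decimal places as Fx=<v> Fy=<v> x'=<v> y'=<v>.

F_att = 1·(g−p) = 1·(-7,6) = (-7.0000,6.0000)
o1: d²=36 ≤ ρ²=49; F_rep = 5·(0,-6)/36² = (0.0000,-0.0231)
o2: d²=109 > ρ²=49 → inactive
F = F_att + ΣF_rep = (-7.0000,5.9769)
p' = p + 1/5·F = (10.6000,1.1954)

Fx=-7.0000 Fy=5.9769 x'=10.6000 y'=1.1954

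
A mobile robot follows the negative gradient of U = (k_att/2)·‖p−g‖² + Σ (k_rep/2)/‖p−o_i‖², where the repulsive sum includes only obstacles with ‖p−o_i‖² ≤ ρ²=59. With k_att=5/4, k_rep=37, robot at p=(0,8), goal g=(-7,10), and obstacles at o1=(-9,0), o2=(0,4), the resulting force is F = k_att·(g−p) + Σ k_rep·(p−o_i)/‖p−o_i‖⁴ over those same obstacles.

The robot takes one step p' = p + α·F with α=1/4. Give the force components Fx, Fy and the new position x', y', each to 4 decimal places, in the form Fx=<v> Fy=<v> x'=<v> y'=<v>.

Fx=-8.7500 Fy=3.0781 x'=-2.1875 y'=8.7695

F_att = 5/4·(g−p) = 5/4·(-7,2) = (-8.7500,2.5000)
o1: d²=145 > ρ²=59 → inactive
o2: d²=16 ≤ ρ²=59; F_rep = 37·(0,4)/16² = (0.0000,0.5781)
F = F_att + ΣF_rep = (-8.7500,3.0781)
p' = p + 1/4·F = (-2.1875,8.7695)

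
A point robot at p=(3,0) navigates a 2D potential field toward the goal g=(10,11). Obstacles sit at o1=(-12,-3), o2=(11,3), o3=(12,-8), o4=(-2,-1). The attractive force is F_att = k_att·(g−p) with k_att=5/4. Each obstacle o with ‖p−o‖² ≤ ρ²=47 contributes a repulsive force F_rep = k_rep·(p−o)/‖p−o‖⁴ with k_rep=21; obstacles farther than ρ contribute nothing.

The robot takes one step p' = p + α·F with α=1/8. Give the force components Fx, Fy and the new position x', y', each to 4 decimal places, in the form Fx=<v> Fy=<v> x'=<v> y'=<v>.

Fx=8.9053 Fy=13.7811 x'=4.1132 y'=1.7226

F_att = 5/4·(g−p) = 5/4·(7,11) = (8.7500,13.7500)
o1: d²=234 > ρ²=47 → inactive
o2: d²=73 > ρ²=47 → inactive
o3: d²=145 > ρ²=47 → inactive
o4: d²=26 ≤ ρ²=47; F_rep = 21·(5,1)/26² = (0.1553,0.0311)
F = F_att + ΣF_rep = (8.9053,13.7811)
p' = p + 1/8·F = (4.1132,1.7226)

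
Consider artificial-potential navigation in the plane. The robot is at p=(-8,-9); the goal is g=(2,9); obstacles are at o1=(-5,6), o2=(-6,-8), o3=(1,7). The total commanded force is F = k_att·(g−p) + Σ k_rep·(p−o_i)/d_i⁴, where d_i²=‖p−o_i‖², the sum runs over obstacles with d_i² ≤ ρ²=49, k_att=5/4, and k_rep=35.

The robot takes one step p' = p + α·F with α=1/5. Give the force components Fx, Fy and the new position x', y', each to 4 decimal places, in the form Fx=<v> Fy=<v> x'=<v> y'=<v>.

Fx=9.7000 Fy=21.1000 x'=-6.0600 y'=-4.7800

F_att = 5/4·(g−p) = 5/4·(10,18) = (12.5000,22.5000)
o1: d²=234 > ρ²=49 → inactive
o2: d²=5 ≤ ρ²=49; F_rep = 35·(-2,-1)/5² = (-2.8000,-1.4000)
o3: d²=337 > ρ²=49 → inactive
F = F_att + ΣF_rep = (9.7000,21.1000)
p' = p + 1/5·F = (-6.0600,-4.7800)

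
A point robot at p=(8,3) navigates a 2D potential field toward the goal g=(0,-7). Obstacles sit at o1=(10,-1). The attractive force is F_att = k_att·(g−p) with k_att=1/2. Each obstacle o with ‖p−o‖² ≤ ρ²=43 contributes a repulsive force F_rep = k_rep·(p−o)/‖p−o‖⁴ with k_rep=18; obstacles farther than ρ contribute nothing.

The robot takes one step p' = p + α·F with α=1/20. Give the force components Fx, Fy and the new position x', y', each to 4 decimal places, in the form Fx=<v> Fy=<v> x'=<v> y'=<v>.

Fx=-4.0900 Fy=-4.8200 x'=7.7955 y'=2.7590

F_att = 1/2·(g−p) = 1/2·(-8,-10) = (-4.0000,-5.0000)
o1: d²=20 ≤ ρ²=43; F_rep = 18·(-2,4)/20² = (-0.0900,0.1800)
F = F_att + ΣF_rep = (-4.0900,-4.8200)
p' = p + 1/20·F = (7.7955,2.7590)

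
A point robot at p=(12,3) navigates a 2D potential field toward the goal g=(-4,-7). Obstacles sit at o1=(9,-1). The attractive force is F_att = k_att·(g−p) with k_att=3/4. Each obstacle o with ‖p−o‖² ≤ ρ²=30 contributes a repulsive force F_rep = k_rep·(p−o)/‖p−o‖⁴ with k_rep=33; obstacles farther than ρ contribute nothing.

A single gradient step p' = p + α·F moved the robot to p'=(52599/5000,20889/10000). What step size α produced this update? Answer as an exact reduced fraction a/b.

F_att = 3/4·(g−p) = 3/4·(-16,-10) = (-12.0000,-7.5000)
o1: d²=25 ≤ ρ²=30; F_rep = 33·(3,4)/25² = (0.1584,0.2112)
F = F_att + ΣF_rep = (-11.8416,-7.2888)
Δp = p'−p = (-1.4802,-0.9111); α = Δx/Fx = (-7401/5000) / (-7401/625) = 1/8
check: Δy/Fy = (-9111/10000) / (-9111/1250) = 1/8 ✓

α = 1/8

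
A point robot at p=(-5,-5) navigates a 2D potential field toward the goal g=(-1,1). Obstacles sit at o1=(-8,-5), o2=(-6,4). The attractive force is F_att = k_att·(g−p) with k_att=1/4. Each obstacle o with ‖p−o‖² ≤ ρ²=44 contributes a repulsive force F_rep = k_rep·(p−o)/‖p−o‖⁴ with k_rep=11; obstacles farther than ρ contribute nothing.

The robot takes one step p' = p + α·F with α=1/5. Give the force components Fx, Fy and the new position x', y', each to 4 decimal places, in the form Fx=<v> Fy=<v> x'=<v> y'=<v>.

Fx=1.4074 Fy=1.5000 x'=-4.7185 y'=-4.7000

F_att = 1/4·(g−p) = 1/4·(4,6) = (1.0000,1.5000)
o1: d²=9 ≤ ρ²=44; F_rep = 11·(3,0)/9² = (0.4074,0.0000)
o2: d²=82 > ρ²=44 → inactive
F = F_att + ΣF_rep = (1.4074,1.5000)
p' = p + 1/5·F = (-4.7185,-4.7000)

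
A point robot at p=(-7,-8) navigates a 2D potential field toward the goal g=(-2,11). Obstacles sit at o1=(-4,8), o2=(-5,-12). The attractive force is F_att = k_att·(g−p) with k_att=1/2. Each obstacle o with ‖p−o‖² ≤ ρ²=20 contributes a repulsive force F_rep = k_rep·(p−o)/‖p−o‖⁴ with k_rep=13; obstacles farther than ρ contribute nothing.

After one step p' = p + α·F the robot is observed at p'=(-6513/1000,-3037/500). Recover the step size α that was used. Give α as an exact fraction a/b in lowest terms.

F_att = 1/2·(g−p) = 1/2·(5,19) = (2.5000,9.5000)
o1: d²=265 > ρ²=20 → inactive
o2: d²=20 ≤ ρ²=20; F_rep = 13·(-2,4)/20² = (-0.0650,0.1300)
F = F_att + ΣF_rep = (2.4350,9.6300)
Δp = p'−p = (0.4870,1.9260); α = Δx/Fx = (487/1000) / (487/200) = 1/5
check: Δy/Fy = (963/500) / (963/100) = 1/5 ✓

α = 1/5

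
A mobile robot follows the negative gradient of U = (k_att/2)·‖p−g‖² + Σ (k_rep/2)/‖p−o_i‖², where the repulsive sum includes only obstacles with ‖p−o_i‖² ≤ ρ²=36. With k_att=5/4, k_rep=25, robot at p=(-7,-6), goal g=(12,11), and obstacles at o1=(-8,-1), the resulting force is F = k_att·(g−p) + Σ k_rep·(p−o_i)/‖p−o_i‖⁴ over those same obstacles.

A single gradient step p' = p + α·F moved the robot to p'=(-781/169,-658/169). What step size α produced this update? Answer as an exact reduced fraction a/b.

F_att = 5/4·(g−p) = 5/4·(19,17) = (23.7500,21.2500)
o1: d²=26 ≤ ρ²=36; F_rep = 25·(1,-5)/26² = (0.0370,-0.1849)
F = F_att + ΣF_rep = (23.7870,21.0651)
Δp = p'−p = (2.3787,2.1065); α = Δx/Fx = (402/169) / (4020/169) = 1/10
check: Δy/Fy = (356/169) / (3560/169) = 1/10 ✓

α = 1/10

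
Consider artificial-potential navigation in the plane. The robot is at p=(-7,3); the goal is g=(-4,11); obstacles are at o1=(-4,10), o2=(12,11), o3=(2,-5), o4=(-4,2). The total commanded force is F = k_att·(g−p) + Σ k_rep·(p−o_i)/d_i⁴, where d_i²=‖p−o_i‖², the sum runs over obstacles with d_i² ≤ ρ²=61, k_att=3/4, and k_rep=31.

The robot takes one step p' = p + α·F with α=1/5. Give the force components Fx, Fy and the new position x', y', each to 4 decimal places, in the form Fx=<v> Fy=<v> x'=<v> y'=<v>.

Fx=1.2924 Fy=6.2455 x'=-6.7415 y'=4.2491

F_att = 3/4·(g−p) = 3/4·(3,8) = (2.2500,6.0000)
o1: d²=58 ≤ ρ²=61; F_rep = 31·(-3,-7)/58² = (-0.0276,-0.0645)
o2: d²=425 > ρ²=61 → inactive
o3: d²=145 > ρ²=61 → inactive
o4: d²=10 ≤ ρ²=61; F_rep = 31·(-3,1)/10² = (-0.9300,0.3100)
F = F_att + ΣF_rep = (1.2924,6.2455)
p' = p + 1/5·F = (-6.7415,4.2491)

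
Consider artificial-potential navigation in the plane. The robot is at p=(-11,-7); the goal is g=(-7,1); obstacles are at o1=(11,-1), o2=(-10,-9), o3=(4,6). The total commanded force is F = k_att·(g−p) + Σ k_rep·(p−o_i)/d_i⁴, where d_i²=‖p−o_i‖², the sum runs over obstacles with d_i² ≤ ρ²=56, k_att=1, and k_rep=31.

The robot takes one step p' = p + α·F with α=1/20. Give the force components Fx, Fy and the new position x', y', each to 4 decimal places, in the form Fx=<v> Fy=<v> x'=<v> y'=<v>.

F_att = 1·(g−p) = 1·(4,8) = (4.0000,8.0000)
o1: d²=520 > ρ²=56 → inactive
o2: d²=5 ≤ ρ²=56; F_rep = 31·(-1,2)/5² = (-1.2400,2.4800)
o3: d²=394 > ρ²=56 → inactive
F = F_att + ΣF_rep = (2.7600,10.4800)
p' = p + 1/20·F = (-10.8620,-6.4760)

Fx=2.7600 Fy=10.4800 x'=-10.8620 y'=-6.4760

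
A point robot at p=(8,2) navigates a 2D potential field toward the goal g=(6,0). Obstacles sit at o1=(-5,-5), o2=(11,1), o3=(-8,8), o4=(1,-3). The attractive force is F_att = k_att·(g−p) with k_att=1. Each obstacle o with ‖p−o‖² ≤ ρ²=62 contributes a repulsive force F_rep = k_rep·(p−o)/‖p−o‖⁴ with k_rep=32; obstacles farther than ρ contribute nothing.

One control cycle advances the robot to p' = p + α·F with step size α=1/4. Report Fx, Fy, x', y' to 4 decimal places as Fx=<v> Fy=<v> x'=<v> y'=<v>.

Fx=-2.9600 Fy=-1.6800 x'=7.2600 y'=1.5800

F_att = 1·(g−p) = 1·(-2,-2) = (-2.0000,-2.0000)
o1: d²=218 > ρ²=62 → inactive
o2: d²=10 ≤ ρ²=62; F_rep = 32·(-3,1)/10² = (-0.9600,0.3200)
o3: d²=292 > ρ²=62 → inactive
o4: d²=74 > ρ²=62 → inactive
F = F_att + ΣF_rep = (-2.9600,-1.6800)
p' = p + 1/4·F = (7.2600,1.5800)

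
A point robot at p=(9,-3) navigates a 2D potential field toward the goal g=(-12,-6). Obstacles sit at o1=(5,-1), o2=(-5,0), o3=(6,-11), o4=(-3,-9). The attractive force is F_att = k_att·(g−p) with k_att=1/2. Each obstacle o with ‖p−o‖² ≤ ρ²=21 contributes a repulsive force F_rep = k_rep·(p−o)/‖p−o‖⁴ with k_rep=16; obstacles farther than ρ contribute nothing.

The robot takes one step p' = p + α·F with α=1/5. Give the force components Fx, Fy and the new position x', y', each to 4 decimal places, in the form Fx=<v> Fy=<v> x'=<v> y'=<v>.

Fx=-10.3400 Fy=-1.5800 x'=6.9320 y'=-3.3160

F_att = 1/2·(g−p) = 1/2·(-21,-3) = (-10.5000,-1.5000)
o1: d²=20 ≤ ρ²=21; F_rep = 16·(4,-2)/20² = (0.1600,-0.0800)
o2: d²=205 > ρ²=21 → inactive
o3: d²=73 > ρ²=21 → inactive
o4: d²=180 > ρ²=21 → inactive
F = F_att + ΣF_rep = (-10.3400,-1.5800)
p' = p + 1/5·F = (6.9320,-3.3160)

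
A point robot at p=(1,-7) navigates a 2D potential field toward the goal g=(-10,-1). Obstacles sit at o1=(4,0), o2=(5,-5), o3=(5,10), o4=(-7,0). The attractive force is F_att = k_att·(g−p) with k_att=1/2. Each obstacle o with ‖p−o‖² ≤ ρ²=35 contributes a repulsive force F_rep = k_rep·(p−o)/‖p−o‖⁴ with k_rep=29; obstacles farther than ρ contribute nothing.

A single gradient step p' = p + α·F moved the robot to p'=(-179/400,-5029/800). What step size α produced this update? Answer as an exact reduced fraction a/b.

α = 1/4

F_att = 1/2·(g−p) = 1/2·(-11,6) = (-5.5000,3.0000)
o1: d²=58 > ρ²=35 → inactive
o2: d²=20 ≤ ρ²=35; F_rep = 29·(-4,-2)/20² = (-0.2900,-0.1450)
o3: d²=305 > ρ²=35 → inactive
o4: d²=113 > ρ²=35 → inactive
F = F_att + ΣF_rep = (-5.7900,2.8550)
Δp = p'−p = (-1.4475,0.7137); α = Δx/Fx = (-579/400) / (-579/100) = 1/4
check: Δy/Fy = (571/800) / (571/200) = 1/4 ✓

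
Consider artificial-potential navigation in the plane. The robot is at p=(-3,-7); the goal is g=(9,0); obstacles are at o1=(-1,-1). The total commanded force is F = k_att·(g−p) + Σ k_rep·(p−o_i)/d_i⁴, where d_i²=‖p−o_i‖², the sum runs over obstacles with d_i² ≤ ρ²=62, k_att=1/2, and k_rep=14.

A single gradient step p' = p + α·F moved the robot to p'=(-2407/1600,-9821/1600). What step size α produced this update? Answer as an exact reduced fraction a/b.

F_att = 1/2·(g−p) = 1/2·(12,7) = (6.0000,3.5000)
o1: d²=40 ≤ ρ²=62; F_rep = 14·(-2,-6)/40² = (-0.0175,-0.0525)
F = F_att + ΣF_rep = (5.9825,3.4475)
Δp = p'−p = (1.4956,0.8619); α = Δx/Fx = (2393/1600) / (2393/400) = 1/4
check: Δy/Fy = (1379/1600) / (1379/400) = 1/4 ✓

α = 1/4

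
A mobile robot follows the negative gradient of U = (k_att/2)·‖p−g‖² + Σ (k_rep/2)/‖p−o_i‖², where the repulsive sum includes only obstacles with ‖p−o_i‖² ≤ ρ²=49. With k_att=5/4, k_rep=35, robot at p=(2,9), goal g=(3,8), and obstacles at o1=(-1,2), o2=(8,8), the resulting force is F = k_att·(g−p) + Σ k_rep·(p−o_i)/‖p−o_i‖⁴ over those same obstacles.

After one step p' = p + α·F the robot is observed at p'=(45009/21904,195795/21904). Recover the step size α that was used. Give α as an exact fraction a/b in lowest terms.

α = 1/20

F_att = 5/4·(g−p) = 5/4·(1,-1) = (1.2500,-1.2500)
o1: d²=58 > ρ²=49 → inactive
o2: d²=37 ≤ ρ²=49; F_rep = 35·(-6,1)/37² = (-0.1534,0.0256)
F = F_att + ΣF_rep = (1.0966,-1.2244)
Δp = p'−p = (0.0548,-0.0612); α = Δx/Fx = (1201/21904) / (6005/5476) = 1/20
check: Δy/Fy = (-1341/21904) / (-6705/5476) = 1/20 ✓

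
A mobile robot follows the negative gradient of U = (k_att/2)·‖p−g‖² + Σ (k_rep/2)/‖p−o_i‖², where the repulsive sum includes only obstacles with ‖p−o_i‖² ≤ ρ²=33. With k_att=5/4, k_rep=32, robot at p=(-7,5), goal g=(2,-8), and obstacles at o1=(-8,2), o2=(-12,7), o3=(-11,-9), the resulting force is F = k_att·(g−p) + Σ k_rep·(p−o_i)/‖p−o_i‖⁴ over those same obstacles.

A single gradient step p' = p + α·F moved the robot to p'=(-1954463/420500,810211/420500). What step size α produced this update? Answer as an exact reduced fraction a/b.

F_att = 5/4·(g−p) = 5/4·(9,-13) = (11.2500,-16.2500)
o1: d²=10 ≤ ρ²=33; F_rep = 32·(1,3)/10² = (0.3200,0.9600)
o2: d²=29 ≤ ρ²=33; F_rep = 32·(5,-2)/29² = (0.1902,-0.0761)
o3: d²=212 > ρ²=33 → inactive
F = F_att + ΣF_rep = (11.7602,-15.3661)
Δp = p'−p = (2.3520,-3.0732); α = Δx/Fx = (989037/420500) / (989037/84100) = 1/5
check: Δy/Fy = (-1292289/420500) / (-1292289/84100) = 1/5 ✓

α = 1/5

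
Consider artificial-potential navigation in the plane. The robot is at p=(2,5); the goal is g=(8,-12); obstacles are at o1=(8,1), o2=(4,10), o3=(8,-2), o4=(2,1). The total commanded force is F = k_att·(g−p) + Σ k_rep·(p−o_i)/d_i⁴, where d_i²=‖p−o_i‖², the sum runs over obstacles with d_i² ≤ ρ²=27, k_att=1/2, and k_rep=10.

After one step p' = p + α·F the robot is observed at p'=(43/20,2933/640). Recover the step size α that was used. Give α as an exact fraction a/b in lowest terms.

α = 1/20

F_att = 1/2·(g−p) = 1/2·(6,-17) = (3.0000,-8.5000)
o1: d²=52 > ρ²=27 → inactive
o2: d²=29 > ρ²=27 → inactive
o3: d²=85 > ρ²=27 → inactive
o4: d²=16 ≤ ρ²=27; F_rep = 10·(0,4)/16² = (0.0000,0.1562)
F = F_att + ΣF_rep = (3.0000,-8.3438)
Δp = p'−p = (0.1500,-0.4172); α = Δx/Fx = (3/20) / (3) = 1/20
check: Δy/Fy = (-267/640) / (-267/32) = 1/20 ✓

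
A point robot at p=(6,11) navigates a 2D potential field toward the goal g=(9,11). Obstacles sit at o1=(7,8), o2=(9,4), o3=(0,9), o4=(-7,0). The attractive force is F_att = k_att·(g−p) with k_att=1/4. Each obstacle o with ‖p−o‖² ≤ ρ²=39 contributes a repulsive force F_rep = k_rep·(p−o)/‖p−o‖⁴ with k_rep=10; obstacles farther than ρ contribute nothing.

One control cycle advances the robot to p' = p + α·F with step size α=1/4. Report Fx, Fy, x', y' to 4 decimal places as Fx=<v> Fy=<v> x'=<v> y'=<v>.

Fx=0.6500 Fy=0.3000 x'=6.1625 y'=11.0750

F_att = 1/4·(g−p) = 1/4·(3,0) = (0.7500,0.0000)
o1: d²=10 ≤ ρ²=39; F_rep = 10·(-1,3)/10² = (-0.1000,0.3000)
o2: d²=58 > ρ²=39 → inactive
o3: d²=40 > ρ²=39 → inactive
o4: d²=290 > ρ²=39 → inactive
F = F_att + ΣF_rep = (0.6500,0.3000)
p' = p + 1/4·F = (6.1625,11.0750)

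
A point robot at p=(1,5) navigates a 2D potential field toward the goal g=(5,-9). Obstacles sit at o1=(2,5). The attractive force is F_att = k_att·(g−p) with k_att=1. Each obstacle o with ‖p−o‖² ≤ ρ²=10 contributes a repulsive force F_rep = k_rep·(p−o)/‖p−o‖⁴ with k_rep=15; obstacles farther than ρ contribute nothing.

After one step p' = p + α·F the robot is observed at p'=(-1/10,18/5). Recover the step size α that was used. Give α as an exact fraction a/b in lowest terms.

F_att = 1·(g−p) = 1·(4,-14) = (4.0000,-14.0000)
o1: d²=1 ≤ ρ²=10; F_rep = 15·(-1,0)/1² = (-15.0000,0.0000)
F = F_att + ΣF_rep = (-11.0000,-14.0000)
Δp = p'−p = (-1.1000,-1.4000); α = Δx/Fx = (-11/10) / (-11) = 1/10
check: Δy/Fy = (-7/5) / (-14) = 1/10 ✓

α = 1/10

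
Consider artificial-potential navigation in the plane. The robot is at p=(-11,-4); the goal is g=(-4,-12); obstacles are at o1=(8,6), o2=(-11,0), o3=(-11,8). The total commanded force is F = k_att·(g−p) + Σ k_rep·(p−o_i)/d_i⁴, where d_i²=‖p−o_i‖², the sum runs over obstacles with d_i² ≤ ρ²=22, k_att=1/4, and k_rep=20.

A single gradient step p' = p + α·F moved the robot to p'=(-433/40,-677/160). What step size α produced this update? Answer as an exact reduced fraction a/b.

α = 1/10

F_att = 1/4·(g−p) = 1/4·(7,-8) = (1.7500,-2.0000)
o1: d²=461 > ρ²=22 → inactive
o2: d²=16 ≤ ρ²=22; F_rep = 20·(0,-4)/16² = (0.0000,-0.3125)
o3: d²=144 > ρ²=22 → inactive
F = F_att + ΣF_rep = (1.7500,-2.3125)
Δp = p'−p = (0.1750,-0.2313); α = Δx/Fx = (7/40) / (7/4) = 1/10
check: Δy/Fy = (-37/160) / (-37/16) = 1/10 ✓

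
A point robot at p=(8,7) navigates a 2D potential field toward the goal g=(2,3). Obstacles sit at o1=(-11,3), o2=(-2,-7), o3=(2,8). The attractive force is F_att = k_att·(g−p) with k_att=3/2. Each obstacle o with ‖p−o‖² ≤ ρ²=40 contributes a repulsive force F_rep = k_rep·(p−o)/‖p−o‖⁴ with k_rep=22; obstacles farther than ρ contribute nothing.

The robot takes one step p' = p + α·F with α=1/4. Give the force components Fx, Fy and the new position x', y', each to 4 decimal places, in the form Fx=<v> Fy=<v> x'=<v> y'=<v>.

Fx=-8.9036 Fy=-6.0161 x'=5.7741 y'=5.4960

F_att = 3/2·(g−p) = 3/2·(-6,-4) = (-9.0000,-6.0000)
o1: d²=377 > ρ²=40 → inactive
o2: d²=296 > ρ²=40 → inactive
o3: d²=37 ≤ ρ²=40; F_rep = 22·(6,-1)/37² = (0.0964,-0.0161)
F = F_att + ΣF_rep = (-8.9036,-6.0161)
p' = p + 1/4·F = (5.7741,5.4960)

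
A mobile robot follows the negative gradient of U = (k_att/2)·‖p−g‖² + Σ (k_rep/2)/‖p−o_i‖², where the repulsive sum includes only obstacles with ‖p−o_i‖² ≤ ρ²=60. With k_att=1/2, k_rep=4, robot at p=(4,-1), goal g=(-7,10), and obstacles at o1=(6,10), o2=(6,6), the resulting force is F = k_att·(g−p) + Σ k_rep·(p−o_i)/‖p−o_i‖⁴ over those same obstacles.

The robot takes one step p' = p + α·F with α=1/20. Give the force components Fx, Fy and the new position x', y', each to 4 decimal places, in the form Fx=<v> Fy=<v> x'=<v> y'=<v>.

F_att = 1/2·(g−p) = 1/2·(-11,11) = (-5.5000,5.5000)
o1: d²=125 > ρ²=60 → inactive
o2: d²=53 ≤ ρ²=60; F_rep = 4·(-2,-7)/53² = (-0.0028,-0.0100)
F = F_att + ΣF_rep = (-5.5028,5.4900)
p' = p + 1/20·F = (3.7249,-0.7255)

Fx=-5.5028 Fy=5.4900 x'=3.7249 y'=-0.7255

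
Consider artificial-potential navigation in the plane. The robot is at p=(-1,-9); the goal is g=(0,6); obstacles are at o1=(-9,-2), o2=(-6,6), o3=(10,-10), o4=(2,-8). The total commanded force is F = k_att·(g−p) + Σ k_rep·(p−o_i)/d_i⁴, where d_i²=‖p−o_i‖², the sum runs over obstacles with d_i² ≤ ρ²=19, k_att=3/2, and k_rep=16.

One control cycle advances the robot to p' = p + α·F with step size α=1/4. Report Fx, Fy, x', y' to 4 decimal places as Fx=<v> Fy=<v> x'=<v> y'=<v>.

F_att = 3/2·(g−p) = 3/2·(1,15) = (1.5000,22.5000)
o1: d²=113 > ρ²=19 → inactive
o2: d²=250 > ρ²=19 → inactive
o3: d²=122 > ρ²=19 → inactive
o4: d²=10 ≤ ρ²=19; F_rep = 16·(-3,-1)/10² = (-0.4800,-0.1600)
F = F_att + ΣF_rep = (1.0200,22.3400)
p' = p + 1/4·F = (-0.7450,-3.4150)

Fx=1.0200 Fy=22.3400 x'=-0.7450 y'=-3.4150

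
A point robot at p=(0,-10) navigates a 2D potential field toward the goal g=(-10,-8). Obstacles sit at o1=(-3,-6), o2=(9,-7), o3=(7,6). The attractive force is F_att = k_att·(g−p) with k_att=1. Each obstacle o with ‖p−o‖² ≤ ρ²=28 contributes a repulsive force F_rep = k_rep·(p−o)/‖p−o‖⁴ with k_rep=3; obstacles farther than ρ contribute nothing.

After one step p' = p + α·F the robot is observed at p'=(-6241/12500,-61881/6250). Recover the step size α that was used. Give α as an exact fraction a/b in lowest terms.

α = 1/20

F_att = 1·(g−p) = 1·(-10,2) = (-10.0000,2.0000)
o1: d²=25 ≤ ρ²=28; F_rep = 3·(3,-4)/25² = (0.0144,-0.0192)
o2: d²=90 > ρ²=28 → inactive
o3: d²=305 > ρ²=28 → inactive
F = F_att + ΣF_rep = (-9.9856,1.9808)
Δp = p'−p = (-0.4993,0.0990); α = Δx/Fx = (-6241/12500) / (-6241/625) = 1/20
check: Δy/Fy = (619/6250) / (1238/625) = 1/20 ✓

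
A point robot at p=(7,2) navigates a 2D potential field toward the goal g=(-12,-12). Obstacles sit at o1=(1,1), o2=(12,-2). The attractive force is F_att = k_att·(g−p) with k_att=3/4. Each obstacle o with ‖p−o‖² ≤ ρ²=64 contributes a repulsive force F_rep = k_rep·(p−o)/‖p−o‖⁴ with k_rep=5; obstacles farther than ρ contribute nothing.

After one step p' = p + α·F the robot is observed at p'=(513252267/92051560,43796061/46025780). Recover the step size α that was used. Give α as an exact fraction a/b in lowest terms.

F_att = 3/4·(g−p) = 3/4·(-19,-14) = (-14.2500,-10.5000)
o1: d²=37 ≤ ρ²=64; F_rep = 5·(6,1)/37² = (0.0219,0.0037)
o2: d²=41 ≤ ρ²=64; F_rep = 5·(-5,4)/41² = (-0.0149,0.0119)
F = F_att + ΣF_rep = (-14.2430,-10.4845)
Δp = p'−p = (-1.4243,-1.0484); α = Δx/Fx = (-131108653/92051560) / (-131108653/9205156) = 1/10
check: Δy/Fy = (-48255499/46025780) / (-48255499/4602578) = 1/10 ✓

α = 1/10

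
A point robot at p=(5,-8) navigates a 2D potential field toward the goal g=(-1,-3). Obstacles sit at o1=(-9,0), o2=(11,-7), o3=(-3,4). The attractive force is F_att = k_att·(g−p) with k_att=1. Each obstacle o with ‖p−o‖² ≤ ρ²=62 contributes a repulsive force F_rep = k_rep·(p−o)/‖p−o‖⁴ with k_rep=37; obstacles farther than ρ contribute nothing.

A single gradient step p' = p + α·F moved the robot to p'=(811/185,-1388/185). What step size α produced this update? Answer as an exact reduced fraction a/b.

F_att = 1·(g−p) = 1·(-6,5) = (-6.0000,5.0000)
o1: d²=260 > ρ²=62 → inactive
o2: d²=37 ≤ ρ²=62; F_rep = 37·(-6,-1)/37² = (-0.1622,-0.0270)
o3: d²=208 > ρ²=62 → inactive
F = F_att + ΣF_rep = (-6.1622,4.9730)
Δp = p'−p = (-0.6162,0.4973); α = Δx/Fx = (-114/185) / (-228/37) = 1/10
check: Δy/Fy = (92/185) / (184/37) = 1/10 ✓

α = 1/10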